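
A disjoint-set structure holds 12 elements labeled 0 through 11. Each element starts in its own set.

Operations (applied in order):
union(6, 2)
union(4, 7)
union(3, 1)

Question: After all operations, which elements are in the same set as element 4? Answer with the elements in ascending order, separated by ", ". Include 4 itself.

Step 1: union(6, 2) -> merged; set of 6 now {2, 6}
Step 2: union(4, 7) -> merged; set of 4 now {4, 7}
Step 3: union(3, 1) -> merged; set of 3 now {1, 3}
Component of 4: {4, 7}

Answer: 4, 7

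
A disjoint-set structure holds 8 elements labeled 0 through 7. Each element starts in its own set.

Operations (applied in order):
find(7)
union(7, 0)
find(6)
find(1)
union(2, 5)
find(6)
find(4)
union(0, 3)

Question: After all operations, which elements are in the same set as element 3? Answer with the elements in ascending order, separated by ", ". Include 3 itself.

Step 1: find(7) -> no change; set of 7 is {7}
Step 2: union(7, 0) -> merged; set of 7 now {0, 7}
Step 3: find(6) -> no change; set of 6 is {6}
Step 4: find(1) -> no change; set of 1 is {1}
Step 5: union(2, 5) -> merged; set of 2 now {2, 5}
Step 6: find(6) -> no change; set of 6 is {6}
Step 7: find(4) -> no change; set of 4 is {4}
Step 8: union(0, 3) -> merged; set of 0 now {0, 3, 7}
Component of 3: {0, 3, 7}

Answer: 0, 3, 7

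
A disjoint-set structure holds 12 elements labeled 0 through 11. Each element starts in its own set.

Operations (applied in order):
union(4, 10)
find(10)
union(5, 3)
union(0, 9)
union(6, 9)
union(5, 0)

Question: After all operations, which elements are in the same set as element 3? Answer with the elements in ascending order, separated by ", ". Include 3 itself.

Answer: 0, 3, 5, 6, 9

Derivation:
Step 1: union(4, 10) -> merged; set of 4 now {4, 10}
Step 2: find(10) -> no change; set of 10 is {4, 10}
Step 3: union(5, 3) -> merged; set of 5 now {3, 5}
Step 4: union(0, 9) -> merged; set of 0 now {0, 9}
Step 5: union(6, 9) -> merged; set of 6 now {0, 6, 9}
Step 6: union(5, 0) -> merged; set of 5 now {0, 3, 5, 6, 9}
Component of 3: {0, 3, 5, 6, 9}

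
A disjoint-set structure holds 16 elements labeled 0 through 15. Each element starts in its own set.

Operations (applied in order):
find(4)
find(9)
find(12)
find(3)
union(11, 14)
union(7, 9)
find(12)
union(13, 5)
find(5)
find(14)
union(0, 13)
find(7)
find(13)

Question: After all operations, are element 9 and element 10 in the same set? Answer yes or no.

Step 1: find(4) -> no change; set of 4 is {4}
Step 2: find(9) -> no change; set of 9 is {9}
Step 3: find(12) -> no change; set of 12 is {12}
Step 4: find(3) -> no change; set of 3 is {3}
Step 5: union(11, 14) -> merged; set of 11 now {11, 14}
Step 6: union(7, 9) -> merged; set of 7 now {7, 9}
Step 7: find(12) -> no change; set of 12 is {12}
Step 8: union(13, 5) -> merged; set of 13 now {5, 13}
Step 9: find(5) -> no change; set of 5 is {5, 13}
Step 10: find(14) -> no change; set of 14 is {11, 14}
Step 11: union(0, 13) -> merged; set of 0 now {0, 5, 13}
Step 12: find(7) -> no change; set of 7 is {7, 9}
Step 13: find(13) -> no change; set of 13 is {0, 5, 13}
Set of 9: {7, 9}; 10 is not a member.

Answer: no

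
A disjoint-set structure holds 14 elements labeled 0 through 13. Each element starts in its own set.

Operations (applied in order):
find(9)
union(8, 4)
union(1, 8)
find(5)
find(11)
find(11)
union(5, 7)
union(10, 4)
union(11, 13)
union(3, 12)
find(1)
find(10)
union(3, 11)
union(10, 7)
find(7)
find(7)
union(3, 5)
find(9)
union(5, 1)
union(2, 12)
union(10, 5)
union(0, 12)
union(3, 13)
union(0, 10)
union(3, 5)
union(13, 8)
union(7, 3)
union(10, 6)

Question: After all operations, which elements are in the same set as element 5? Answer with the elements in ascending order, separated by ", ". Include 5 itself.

Step 1: find(9) -> no change; set of 9 is {9}
Step 2: union(8, 4) -> merged; set of 8 now {4, 8}
Step 3: union(1, 8) -> merged; set of 1 now {1, 4, 8}
Step 4: find(5) -> no change; set of 5 is {5}
Step 5: find(11) -> no change; set of 11 is {11}
Step 6: find(11) -> no change; set of 11 is {11}
Step 7: union(5, 7) -> merged; set of 5 now {5, 7}
Step 8: union(10, 4) -> merged; set of 10 now {1, 4, 8, 10}
Step 9: union(11, 13) -> merged; set of 11 now {11, 13}
Step 10: union(3, 12) -> merged; set of 3 now {3, 12}
Step 11: find(1) -> no change; set of 1 is {1, 4, 8, 10}
Step 12: find(10) -> no change; set of 10 is {1, 4, 8, 10}
Step 13: union(3, 11) -> merged; set of 3 now {3, 11, 12, 13}
Step 14: union(10, 7) -> merged; set of 10 now {1, 4, 5, 7, 8, 10}
Step 15: find(7) -> no change; set of 7 is {1, 4, 5, 7, 8, 10}
Step 16: find(7) -> no change; set of 7 is {1, 4, 5, 7, 8, 10}
Step 17: union(3, 5) -> merged; set of 3 now {1, 3, 4, 5, 7, 8, 10, 11, 12, 13}
Step 18: find(9) -> no change; set of 9 is {9}
Step 19: union(5, 1) -> already same set; set of 5 now {1, 3, 4, 5, 7, 8, 10, 11, 12, 13}
Step 20: union(2, 12) -> merged; set of 2 now {1, 2, 3, 4, 5, 7, 8, 10, 11, 12, 13}
Step 21: union(10, 5) -> already same set; set of 10 now {1, 2, 3, 4, 5, 7, 8, 10, 11, 12, 13}
Step 22: union(0, 12) -> merged; set of 0 now {0, 1, 2, 3, 4, 5, 7, 8, 10, 11, 12, 13}
Step 23: union(3, 13) -> already same set; set of 3 now {0, 1, 2, 3, 4, 5, 7, 8, 10, 11, 12, 13}
Step 24: union(0, 10) -> already same set; set of 0 now {0, 1, 2, 3, 4, 5, 7, 8, 10, 11, 12, 13}
Step 25: union(3, 5) -> already same set; set of 3 now {0, 1, 2, 3, 4, 5, 7, 8, 10, 11, 12, 13}
Step 26: union(13, 8) -> already same set; set of 13 now {0, 1, 2, 3, 4, 5, 7, 8, 10, 11, 12, 13}
Step 27: union(7, 3) -> already same set; set of 7 now {0, 1, 2, 3, 4, 5, 7, 8, 10, 11, 12, 13}
Step 28: union(10, 6) -> merged; set of 10 now {0, 1, 2, 3, 4, 5, 6, 7, 8, 10, 11, 12, 13}
Component of 5: {0, 1, 2, 3, 4, 5, 6, 7, 8, 10, 11, 12, 13}

Answer: 0, 1, 2, 3, 4, 5, 6, 7, 8, 10, 11, 12, 13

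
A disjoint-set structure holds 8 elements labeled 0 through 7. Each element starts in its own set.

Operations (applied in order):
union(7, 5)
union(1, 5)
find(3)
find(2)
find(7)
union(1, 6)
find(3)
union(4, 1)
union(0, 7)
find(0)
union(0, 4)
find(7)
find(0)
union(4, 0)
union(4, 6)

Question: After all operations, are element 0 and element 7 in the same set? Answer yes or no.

Answer: yes

Derivation:
Step 1: union(7, 5) -> merged; set of 7 now {5, 7}
Step 2: union(1, 5) -> merged; set of 1 now {1, 5, 7}
Step 3: find(3) -> no change; set of 3 is {3}
Step 4: find(2) -> no change; set of 2 is {2}
Step 5: find(7) -> no change; set of 7 is {1, 5, 7}
Step 6: union(1, 6) -> merged; set of 1 now {1, 5, 6, 7}
Step 7: find(3) -> no change; set of 3 is {3}
Step 8: union(4, 1) -> merged; set of 4 now {1, 4, 5, 6, 7}
Step 9: union(0, 7) -> merged; set of 0 now {0, 1, 4, 5, 6, 7}
Step 10: find(0) -> no change; set of 0 is {0, 1, 4, 5, 6, 7}
Step 11: union(0, 4) -> already same set; set of 0 now {0, 1, 4, 5, 6, 7}
Step 12: find(7) -> no change; set of 7 is {0, 1, 4, 5, 6, 7}
Step 13: find(0) -> no change; set of 0 is {0, 1, 4, 5, 6, 7}
Step 14: union(4, 0) -> already same set; set of 4 now {0, 1, 4, 5, 6, 7}
Step 15: union(4, 6) -> already same set; set of 4 now {0, 1, 4, 5, 6, 7}
Set of 0: {0, 1, 4, 5, 6, 7}; 7 is a member.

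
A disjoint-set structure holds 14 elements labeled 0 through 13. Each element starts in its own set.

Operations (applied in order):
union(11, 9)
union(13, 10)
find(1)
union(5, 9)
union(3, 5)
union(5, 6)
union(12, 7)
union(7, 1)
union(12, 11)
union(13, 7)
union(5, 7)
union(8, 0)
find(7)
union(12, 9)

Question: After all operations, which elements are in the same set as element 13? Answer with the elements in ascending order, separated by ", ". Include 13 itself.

Step 1: union(11, 9) -> merged; set of 11 now {9, 11}
Step 2: union(13, 10) -> merged; set of 13 now {10, 13}
Step 3: find(1) -> no change; set of 1 is {1}
Step 4: union(5, 9) -> merged; set of 5 now {5, 9, 11}
Step 5: union(3, 5) -> merged; set of 3 now {3, 5, 9, 11}
Step 6: union(5, 6) -> merged; set of 5 now {3, 5, 6, 9, 11}
Step 7: union(12, 7) -> merged; set of 12 now {7, 12}
Step 8: union(7, 1) -> merged; set of 7 now {1, 7, 12}
Step 9: union(12, 11) -> merged; set of 12 now {1, 3, 5, 6, 7, 9, 11, 12}
Step 10: union(13, 7) -> merged; set of 13 now {1, 3, 5, 6, 7, 9, 10, 11, 12, 13}
Step 11: union(5, 7) -> already same set; set of 5 now {1, 3, 5, 6, 7, 9, 10, 11, 12, 13}
Step 12: union(8, 0) -> merged; set of 8 now {0, 8}
Step 13: find(7) -> no change; set of 7 is {1, 3, 5, 6, 7, 9, 10, 11, 12, 13}
Step 14: union(12, 9) -> already same set; set of 12 now {1, 3, 5, 6, 7, 9, 10, 11, 12, 13}
Component of 13: {1, 3, 5, 6, 7, 9, 10, 11, 12, 13}

Answer: 1, 3, 5, 6, 7, 9, 10, 11, 12, 13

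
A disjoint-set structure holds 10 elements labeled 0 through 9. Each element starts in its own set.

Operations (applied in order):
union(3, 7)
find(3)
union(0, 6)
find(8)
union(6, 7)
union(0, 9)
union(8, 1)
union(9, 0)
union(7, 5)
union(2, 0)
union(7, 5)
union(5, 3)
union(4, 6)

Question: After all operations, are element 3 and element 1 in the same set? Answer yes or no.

Answer: no

Derivation:
Step 1: union(3, 7) -> merged; set of 3 now {3, 7}
Step 2: find(3) -> no change; set of 3 is {3, 7}
Step 3: union(0, 6) -> merged; set of 0 now {0, 6}
Step 4: find(8) -> no change; set of 8 is {8}
Step 5: union(6, 7) -> merged; set of 6 now {0, 3, 6, 7}
Step 6: union(0, 9) -> merged; set of 0 now {0, 3, 6, 7, 9}
Step 7: union(8, 1) -> merged; set of 8 now {1, 8}
Step 8: union(9, 0) -> already same set; set of 9 now {0, 3, 6, 7, 9}
Step 9: union(7, 5) -> merged; set of 7 now {0, 3, 5, 6, 7, 9}
Step 10: union(2, 0) -> merged; set of 2 now {0, 2, 3, 5, 6, 7, 9}
Step 11: union(7, 5) -> already same set; set of 7 now {0, 2, 3, 5, 6, 7, 9}
Step 12: union(5, 3) -> already same set; set of 5 now {0, 2, 3, 5, 6, 7, 9}
Step 13: union(4, 6) -> merged; set of 4 now {0, 2, 3, 4, 5, 6, 7, 9}
Set of 3: {0, 2, 3, 4, 5, 6, 7, 9}; 1 is not a member.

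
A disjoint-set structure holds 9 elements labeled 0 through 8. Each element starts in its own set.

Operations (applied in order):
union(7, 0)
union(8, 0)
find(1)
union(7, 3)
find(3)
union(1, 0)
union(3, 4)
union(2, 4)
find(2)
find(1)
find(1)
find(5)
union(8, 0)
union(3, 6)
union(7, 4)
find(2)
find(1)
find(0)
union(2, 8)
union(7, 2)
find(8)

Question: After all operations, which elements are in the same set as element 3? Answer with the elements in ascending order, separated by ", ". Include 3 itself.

Step 1: union(7, 0) -> merged; set of 7 now {0, 7}
Step 2: union(8, 0) -> merged; set of 8 now {0, 7, 8}
Step 3: find(1) -> no change; set of 1 is {1}
Step 4: union(7, 3) -> merged; set of 7 now {0, 3, 7, 8}
Step 5: find(3) -> no change; set of 3 is {0, 3, 7, 8}
Step 6: union(1, 0) -> merged; set of 1 now {0, 1, 3, 7, 8}
Step 7: union(3, 4) -> merged; set of 3 now {0, 1, 3, 4, 7, 8}
Step 8: union(2, 4) -> merged; set of 2 now {0, 1, 2, 3, 4, 7, 8}
Step 9: find(2) -> no change; set of 2 is {0, 1, 2, 3, 4, 7, 8}
Step 10: find(1) -> no change; set of 1 is {0, 1, 2, 3, 4, 7, 8}
Step 11: find(1) -> no change; set of 1 is {0, 1, 2, 3, 4, 7, 8}
Step 12: find(5) -> no change; set of 5 is {5}
Step 13: union(8, 0) -> already same set; set of 8 now {0, 1, 2, 3, 4, 7, 8}
Step 14: union(3, 6) -> merged; set of 3 now {0, 1, 2, 3, 4, 6, 7, 8}
Step 15: union(7, 4) -> already same set; set of 7 now {0, 1, 2, 3, 4, 6, 7, 8}
Step 16: find(2) -> no change; set of 2 is {0, 1, 2, 3, 4, 6, 7, 8}
Step 17: find(1) -> no change; set of 1 is {0, 1, 2, 3, 4, 6, 7, 8}
Step 18: find(0) -> no change; set of 0 is {0, 1, 2, 3, 4, 6, 7, 8}
Step 19: union(2, 8) -> already same set; set of 2 now {0, 1, 2, 3, 4, 6, 7, 8}
Step 20: union(7, 2) -> already same set; set of 7 now {0, 1, 2, 3, 4, 6, 7, 8}
Step 21: find(8) -> no change; set of 8 is {0, 1, 2, 3, 4, 6, 7, 8}
Component of 3: {0, 1, 2, 3, 4, 6, 7, 8}

Answer: 0, 1, 2, 3, 4, 6, 7, 8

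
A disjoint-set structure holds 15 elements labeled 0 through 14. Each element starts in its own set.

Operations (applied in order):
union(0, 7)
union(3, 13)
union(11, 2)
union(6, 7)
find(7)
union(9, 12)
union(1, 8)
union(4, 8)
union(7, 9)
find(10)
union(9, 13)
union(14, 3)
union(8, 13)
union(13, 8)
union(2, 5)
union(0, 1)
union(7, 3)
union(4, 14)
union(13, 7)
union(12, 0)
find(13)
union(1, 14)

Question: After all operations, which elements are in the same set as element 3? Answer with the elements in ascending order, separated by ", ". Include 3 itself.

Answer: 0, 1, 3, 4, 6, 7, 8, 9, 12, 13, 14

Derivation:
Step 1: union(0, 7) -> merged; set of 0 now {0, 7}
Step 2: union(3, 13) -> merged; set of 3 now {3, 13}
Step 3: union(11, 2) -> merged; set of 11 now {2, 11}
Step 4: union(6, 7) -> merged; set of 6 now {0, 6, 7}
Step 5: find(7) -> no change; set of 7 is {0, 6, 7}
Step 6: union(9, 12) -> merged; set of 9 now {9, 12}
Step 7: union(1, 8) -> merged; set of 1 now {1, 8}
Step 8: union(4, 8) -> merged; set of 4 now {1, 4, 8}
Step 9: union(7, 9) -> merged; set of 7 now {0, 6, 7, 9, 12}
Step 10: find(10) -> no change; set of 10 is {10}
Step 11: union(9, 13) -> merged; set of 9 now {0, 3, 6, 7, 9, 12, 13}
Step 12: union(14, 3) -> merged; set of 14 now {0, 3, 6, 7, 9, 12, 13, 14}
Step 13: union(8, 13) -> merged; set of 8 now {0, 1, 3, 4, 6, 7, 8, 9, 12, 13, 14}
Step 14: union(13, 8) -> already same set; set of 13 now {0, 1, 3, 4, 6, 7, 8, 9, 12, 13, 14}
Step 15: union(2, 5) -> merged; set of 2 now {2, 5, 11}
Step 16: union(0, 1) -> already same set; set of 0 now {0, 1, 3, 4, 6, 7, 8, 9, 12, 13, 14}
Step 17: union(7, 3) -> already same set; set of 7 now {0, 1, 3, 4, 6, 7, 8, 9, 12, 13, 14}
Step 18: union(4, 14) -> already same set; set of 4 now {0, 1, 3, 4, 6, 7, 8, 9, 12, 13, 14}
Step 19: union(13, 7) -> already same set; set of 13 now {0, 1, 3, 4, 6, 7, 8, 9, 12, 13, 14}
Step 20: union(12, 0) -> already same set; set of 12 now {0, 1, 3, 4, 6, 7, 8, 9, 12, 13, 14}
Step 21: find(13) -> no change; set of 13 is {0, 1, 3, 4, 6, 7, 8, 9, 12, 13, 14}
Step 22: union(1, 14) -> already same set; set of 1 now {0, 1, 3, 4, 6, 7, 8, 9, 12, 13, 14}
Component of 3: {0, 1, 3, 4, 6, 7, 8, 9, 12, 13, 14}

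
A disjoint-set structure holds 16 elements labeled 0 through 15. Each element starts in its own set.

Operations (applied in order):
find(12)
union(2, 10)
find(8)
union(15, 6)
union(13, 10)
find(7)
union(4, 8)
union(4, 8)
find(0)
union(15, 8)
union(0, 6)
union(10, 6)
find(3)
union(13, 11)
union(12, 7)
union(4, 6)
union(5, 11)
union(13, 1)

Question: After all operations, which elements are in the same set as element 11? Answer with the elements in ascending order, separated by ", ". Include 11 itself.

Step 1: find(12) -> no change; set of 12 is {12}
Step 2: union(2, 10) -> merged; set of 2 now {2, 10}
Step 3: find(8) -> no change; set of 8 is {8}
Step 4: union(15, 6) -> merged; set of 15 now {6, 15}
Step 5: union(13, 10) -> merged; set of 13 now {2, 10, 13}
Step 6: find(7) -> no change; set of 7 is {7}
Step 7: union(4, 8) -> merged; set of 4 now {4, 8}
Step 8: union(4, 8) -> already same set; set of 4 now {4, 8}
Step 9: find(0) -> no change; set of 0 is {0}
Step 10: union(15, 8) -> merged; set of 15 now {4, 6, 8, 15}
Step 11: union(0, 6) -> merged; set of 0 now {0, 4, 6, 8, 15}
Step 12: union(10, 6) -> merged; set of 10 now {0, 2, 4, 6, 8, 10, 13, 15}
Step 13: find(3) -> no change; set of 3 is {3}
Step 14: union(13, 11) -> merged; set of 13 now {0, 2, 4, 6, 8, 10, 11, 13, 15}
Step 15: union(12, 7) -> merged; set of 12 now {7, 12}
Step 16: union(4, 6) -> already same set; set of 4 now {0, 2, 4, 6, 8, 10, 11, 13, 15}
Step 17: union(5, 11) -> merged; set of 5 now {0, 2, 4, 5, 6, 8, 10, 11, 13, 15}
Step 18: union(13, 1) -> merged; set of 13 now {0, 1, 2, 4, 5, 6, 8, 10, 11, 13, 15}
Component of 11: {0, 1, 2, 4, 5, 6, 8, 10, 11, 13, 15}

Answer: 0, 1, 2, 4, 5, 6, 8, 10, 11, 13, 15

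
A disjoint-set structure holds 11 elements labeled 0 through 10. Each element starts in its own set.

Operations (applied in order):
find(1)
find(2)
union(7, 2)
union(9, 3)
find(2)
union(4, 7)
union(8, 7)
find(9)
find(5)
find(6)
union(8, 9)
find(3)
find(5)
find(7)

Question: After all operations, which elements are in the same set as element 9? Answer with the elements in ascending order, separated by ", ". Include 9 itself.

Step 1: find(1) -> no change; set of 1 is {1}
Step 2: find(2) -> no change; set of 2 is {2}
Step 3: union(7, 2) -> merged; set of 7 now {2, 7}
Step 4: union(9, 3) -> merged; set of 9 now {3, 9}
Step 5: find(2) -> no change; set of 2 is {2, 7}
Step 6: union(4, 7) -> merged; set of 4 now {2, 4, 7}
Step 7: union(8, 7) -> merged; set of 8 now {2, 4, 7, 8}
Step 8: find(9) -> no change; set of 9 is {3, 9}
Step 9: find(5) -> no change; set of 5 is {5}
Step 10: find(6) -> no change; set of 6 is {6}
Step 11: union(8, 9) -> merged; set of 8 now {2, 3, 4, 7, 8, 9}
Step 12: find(3) -> no change; set of 3 is {2, 3, 4, 7, 8, 9}
Step 13: find(5) -> no change; set of 5 is {5}
Step 14: find(7) -> no change; set of 7 is {2, 3, 4, 7, 8, 9}
Component of 9: {2, 3, 4, 7, 8, 9}

Answer: 2, 3, 4, 7, 8, 9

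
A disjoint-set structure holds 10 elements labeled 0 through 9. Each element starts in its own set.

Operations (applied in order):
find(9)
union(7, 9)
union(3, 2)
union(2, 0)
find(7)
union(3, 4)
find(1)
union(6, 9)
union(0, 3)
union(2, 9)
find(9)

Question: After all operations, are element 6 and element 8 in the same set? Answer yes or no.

Answer: no

Derivation:
Step 1: find(9) -> no change; set of 9 is {9}
Step 2: union(7, 9) -> merged; set of 7 now {7, 9}
Step 3: union(3, 2) -> merged; set of 3 now {2, 3}
Step 4: union(2, 0) -> merged; set of 2 now {0, 2, 3}
Step 5: find(7) -> no change; set of 7 is {7, 9}
Step 6: union(3, 4) -> merged; set of 3 now {0, 2, 3, 4}
Step 7: find(1) -> no change; set of 1 is {1}
Step 8: union(6, 9) -> merged; set of 6 now {6, 7, 9}
Step 9: union(0, 3) -> already same set; set of 0 now {0, 2, 3, 4}
Step 10: union(2, 9) -> merged; set of 2 now {0, 2, 3, 4, 6, 7, 9}
Step 11: find(9) -> no change; set of 9 is {0, 2, 3, 4, 6, 7, 9}
Set of 6: {0, 2, 3, 4, 6, 7, 9}; 8 is not a member.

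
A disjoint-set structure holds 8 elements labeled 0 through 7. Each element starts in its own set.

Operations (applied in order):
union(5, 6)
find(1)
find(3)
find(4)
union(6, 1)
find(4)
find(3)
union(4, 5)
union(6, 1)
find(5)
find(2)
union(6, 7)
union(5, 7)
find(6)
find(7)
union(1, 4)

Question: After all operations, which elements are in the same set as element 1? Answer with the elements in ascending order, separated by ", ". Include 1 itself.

Answer: 1, 4, 5, 6, 7

Derivation:
Step 1: union(5, 6) -> merged; set of 5 now {5, 6}
Step 2: find(1) -> no change; set of 1 is {1}
Step 3: find(3) -> no change; set of 3 is {3}
Step 4: find(4) -> no change; set of 4 is {4}
Step 5: union(6, 1) -> merged; set of 6 now {1, 5, 6}
Step 6: find(4) -> no change; set of 4 is {4}
Step 7: find(3) -> no change; set of 3 is {3}
Step 8: union(4, 5) -> merged; set of 4 now {1, 4, 5, 6}
Step 9: union(6, 1) -> already same set; set of 6 now {1, 4, 5, 6}
Step 10: find(5) -> no change; set of 5 is {1, 4, 5, 6}
Step 11: find(2) -> no change; set of 2 is {2}
Step 12: union(6, 7) -> merged; set of 6 now {1, 4, 5, 6, 7}
Step 13: union(5, 7) -> already same set; set of 5 now {1, 4, 5, 6, 7}
Step 14: find(6) -> no change; set of 6 is {1, 4, 5, 6, 7}
Step 15: find(7) -> no change; set of 7 is {1, 4, 5, 6, 7}
Step 16: union(1, 4) -> already same set; set of 1 now {1, 4, 5, 6, 7}
Component of 1: {1, 4, 5, 6, 7}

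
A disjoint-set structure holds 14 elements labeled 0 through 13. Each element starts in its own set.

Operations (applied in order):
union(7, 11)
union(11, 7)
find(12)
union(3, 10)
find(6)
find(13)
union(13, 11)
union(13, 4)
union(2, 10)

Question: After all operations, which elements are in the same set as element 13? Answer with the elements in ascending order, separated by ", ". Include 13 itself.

Answer: 4, 7, 11, 13

Derivation:
Step 1: union(7, 11) -> merged; set of 7 now {7, 11}
Step 2: union(11, 7) -> already same set; set of 11 now {7, 11}
Step 3: find(12) -> no change; set of 12 is {12}
Step 4: union(3, 10) -> merged; set of 3 now {3, 10}
Step 5: find(6) -> no change; set of 6 is {6}
Step 6: find(13) -> no change; set of 13 is {13}
Step 7: union(13, 11) -> merged; set of 13 now {7, 11, 13}
Step 8: union(13, 4) -> merged; set of 13 now {4, 7, 11, 13}
Step 9: union(2, 10) -> merged; set of 2 now {2, 3, 10}
Component of 13: {4, 7, 11, 13}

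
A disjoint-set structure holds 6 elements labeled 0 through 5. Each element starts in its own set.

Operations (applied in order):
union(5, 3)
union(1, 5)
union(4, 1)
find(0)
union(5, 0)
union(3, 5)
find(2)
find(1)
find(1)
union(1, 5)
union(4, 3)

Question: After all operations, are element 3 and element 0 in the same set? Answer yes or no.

Answer: yes

Derivation:
Step 1: union(5, 3) -> merged; set of 5 now {3, 5}
Step 2: union(1, 5) -> merged; set of 1 now {1, 3, 5}
Step 3: union(4, 1) -> merged; set of 4 now {1, 3, 4, 5}
Step 4: find(0) -> no change; set of 0 is {0}
Step 5: union(5, 0) -> merged; set of 5 now {0, 1, 3, 4, 5}
Step 6: union(3, 5) -> already same set; set of 3 now {0, 1, 3, 4, 5}
Step 7: find(2) -> no change; set of 2 is {2}
Step 8: find(1) -> no change; set of 1 is {0, 1, 3, 4, 5}
Step 9: find(1) -> no change; set of 1 is {0, 1, 3, 4, 5}
Step 10: union(1, 5) -> already same set; set of 1 now {0, 1, 3, 4, 5}
Step 11: union(4, 3) -> already same set; set of 4 now {0, 1, 3, 4, 5}
Set of 3: {0, 1, 3, 4, 5}; 0 is a member.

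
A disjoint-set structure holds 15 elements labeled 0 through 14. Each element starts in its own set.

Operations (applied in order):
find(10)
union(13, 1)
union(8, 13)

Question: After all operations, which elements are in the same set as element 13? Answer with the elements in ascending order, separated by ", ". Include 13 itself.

Answer: 1, 8, 13

Derivation:
Step 1: find(10) -> no change; set of 10 is {10}
Step 2: union(13, 1) -> merged; set of 13 now {1, 13}
Step 3: union(8, 13) -> merged; set of 8 now {1, 8, 13}
Component of 13: {1, 8, 13}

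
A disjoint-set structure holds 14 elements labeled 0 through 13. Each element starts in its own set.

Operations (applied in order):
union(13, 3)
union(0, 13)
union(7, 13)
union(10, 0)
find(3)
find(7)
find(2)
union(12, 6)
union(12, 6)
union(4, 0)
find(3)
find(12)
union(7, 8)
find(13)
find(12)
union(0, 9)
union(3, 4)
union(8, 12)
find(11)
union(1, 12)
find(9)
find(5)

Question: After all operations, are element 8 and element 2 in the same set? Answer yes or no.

Step 1: union(13, 3) -> merged; set of 13 now {3, 13}
Step 2: union(0, 13) -> merged; set of 0 now {0, 3, 13}
Step 3: union(7, 13) -> merged; set of 7 now {0, 3, 7, 13}
Step 4: union(10, 0) -> merged; set of 10 now {0, 3, 7, 10, 13}
Step 5: find(3) -> no change; set of 3 is {0, 3, 7, 10, 13}
Step 6: find(7) -> no change; set of 7 is {0, 3, 7, 10, 13}
Step 7: find(2) -> no change; set of 2 is {2}
Step 8: union(12, 6) -> merged; set of 12 now {6, 12}
Step 9: union(12, 6) -> already same set; set of 12 now {6, 12}
Step 10: union(4, 0) -> merged; set of 4 now {0, 3, 4, 7, 10, 13}
Step 11: find(3) -> no change; set of 3 is {0, 3, 4, 7, 10, 13}
Step 12: find(12) -> no change; set of 12 is {6, 12}
Step 13: union(7, 8) -> merged; set of 7 now {0, 3, 4, 7, 8, 10, 13}
Step 14: find(13) -> no change; set of 13 is {0, 3, 4, 7, 8, 10, 13}
Step 15: find(12) -> no change; set of 12 is {6, 12}
Step 16: union(0, 9) -> merged; set of 0 now {0, 3, 4, 7, 8, 9, 10, 13}
Step 17: union(3, 4) -> already same set; set of 3 now {0, 3, 4, 7, 8, 9, 10, 13}
Step 18: union(8, 12) -> merged; set of 8 now {0, 3, 4, 6, 7, 8, 9, 10, 12, 13}
Step 19: find(11) -> no change; set of 11 is {11}
Step 20: union(1, 12) -> merged; set of 1 now {0, 1, 3, 4, 6, 7, 8, 9, 10, 12, 13}
Step 21: find(9) -> no change; set of 9 is {0, 1, 3, 4, 6, 7, 8, 9, 10, 12, 13}
Step 22: find(5) -> no change; set of 5 is {5}
Set of 8: {0, 1, 3, 4, 6, 7, 8, 9, 10, 12, 13}; 2 is not a member.

Answer: no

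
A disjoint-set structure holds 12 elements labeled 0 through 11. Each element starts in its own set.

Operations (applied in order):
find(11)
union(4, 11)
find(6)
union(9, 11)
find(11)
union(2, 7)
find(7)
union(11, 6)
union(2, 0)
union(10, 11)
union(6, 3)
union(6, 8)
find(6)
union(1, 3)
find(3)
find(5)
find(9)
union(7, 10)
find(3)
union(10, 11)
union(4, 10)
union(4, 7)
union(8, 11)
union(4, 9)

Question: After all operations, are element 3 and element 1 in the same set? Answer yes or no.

Step 1: find(11) -> no change; set of 11 is {11}
Step 2: union(4, 11) -> merged; set of 4 now {4, 11}
Step 3: find(6) -> no change; set of 6 is {6}
Step 4: union(9, 11) -> merged; set of 9 now {4, 9, 11}
Step 5: find(11) -> no change; set of 11 is {4, 9, 11}
Step 6: union(2, 7) -> merged; set of 2 now {2, 7}
Step 7: find(7) -> no change; set of 7 is {2, 7}
Step 8: union(11, 6) -> merged; set of 11 now {4, 6, 9, 11}
Step 9: union(2, 0) -> merged; set of 2 now {0, 2, 7}
Step 10: union(10, 11) -> merged; set of 10 now {4, 6, 9, 10, 11}
Step 11: union(6, 3) -> merged; set of 6 now {3, 4, 6, 9, 10, 11}
Step 12: union(6, 8) -> merged; set of 6 now {3, 4, 6, 8, 9, 10, 11}
Step 13: find(6) -> no change; set of 6 is {3, 4, 6, 8, 9, 10, 11}
Step 14: union(1, 3) -> merged; set of 1 now {1, 3, 4, 6, 8, 9, 10, 11}
Step 15: find(3) -> no change; set of 3 is {1, 3, 4, 6, 8, 9, 10, 11}
Step 16: find(5) -> no change; set of 5 is {5}
Step 17: find(9) -> no change; set of 9 is {1, 3, 4, 6, 8, 9, 10, 11}
Step 18: union(7, 10) -> merged; set of 7 now {0, 1, 2, 3, 4, 6, 7, 8, 9, 10, 11}
Step 19: find(3) -> no change; set of 3 is {0, 1, 2, 3, 4, 6, 7, 8, 9, 10, 11}
Step 20: union(10, 11) -> already same set; set of 10 now {0, 1, 2, 3, 4, 6, 7, 8, 9, 10, 11}
Step 21: union(4, 10) -> already same set; set of 4 now {0, 1, 2, 3, 4, 6, 7, 8, 9, 10, 11}
Step 22: union(4, 7) -> already same set; set of 4 now {0, 1, 2, 3, 4, 6, 7, 8, 9, 10, 11}
Step 23: union(8, 11) -> already same set; set of 8 now {0, 1, 2, 3, 4, 6, 7, 8, 9, 10, 11}
Step 24: union(4, 9) -> already same set; set of 4 now {0, 1, 2, 3, 4, 6, 7, 8, 9, 10, 11}
Set of 3: {0, 1, 2, 3, 4, 6, 7, 8, 9, 10, 11}; 1 is a member.

Answer: yes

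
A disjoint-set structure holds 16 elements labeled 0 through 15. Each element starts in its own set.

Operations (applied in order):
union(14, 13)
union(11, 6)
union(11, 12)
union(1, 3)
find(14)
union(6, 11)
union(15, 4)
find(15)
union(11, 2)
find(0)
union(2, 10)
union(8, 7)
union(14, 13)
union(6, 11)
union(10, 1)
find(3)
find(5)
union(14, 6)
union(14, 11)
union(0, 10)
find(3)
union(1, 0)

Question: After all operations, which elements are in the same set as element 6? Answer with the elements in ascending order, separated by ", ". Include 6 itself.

Step 1: union(14, 13) -> merged; set of 14 now {13, 14}
Step 2: union(11, 6) -> merged; set of 11 now {6, 11}
Step 3: union(11, 12) -> merged; set of 11 now {6, 11, 12}
Step 4: union(1, 3) -> merged; set of 1 now {1, 3}
Step 5: find(14) -> no change; set of 14 is {13, 14}
Step 6: union(6, 11) -> already same set; set of 6 now {6, 11, 12}
Step 7: union(15, 4) -> merged; set of 15 now {4, 15}
Step 8: find(15) -> no change; set of 15 is {4, 15}
Step 9: union(11, 2) -> merged; set of 11 now {2, 6, 11, 12}
Step 10: find(0) -> no change; set of 0 is {0}
Step 11: union(2, 10) -> merged; set of 2 now {2, 6, 10, 11, 12}
Step 12: union(8, 7) -> merged; set of 8 now {7, 8}
Step 13: union(14, 13) -> already same set; set of 14 now {13, 14}
Step 14: union(6, 11) -> already same set; set of 6 now {2, 6, 10, 11, 12}
Step 15: union(10, 1) -> merged; set of 10 now {1, 2, 3, 6, 10, 11, 12}
Step 16: find(3) -> no change; set of 3 is {1, 2, 3, 6, 10, 11, 12}
Step 17: find(5) -> no change; set of 5 is {5}
Step 18: union(14, 6) -> merged; set of 14 now {1, 2, 3, 6, 10, 11, 12, 13, 14}
Step 19: union(14, 11) -> already same set; set of 14 now {1, 2, 3, 6, 10, 11, 12, 13, 14}
Step 20: union(0, 10) -> merged; set of 0 now {0, 1, 2, 3, 6, 10, 11, 12, 13, 14}
Step 21: find(3) -> no change; set of 3 is {0, 1, 2, 3, 6, 10, 11, 12, 13, 14}
Step 22: union(1, 0) -> already same set; set of 1 now {0, 1, 2, 3, 6, 10, 11, 12, 13, 14}
Component of 6: {0, 1, 2, 3, 6, 10, 11, 12, 13, 14}

Answer: 0, 1, 2, 3, 6, 10, 11, 12, 13, 14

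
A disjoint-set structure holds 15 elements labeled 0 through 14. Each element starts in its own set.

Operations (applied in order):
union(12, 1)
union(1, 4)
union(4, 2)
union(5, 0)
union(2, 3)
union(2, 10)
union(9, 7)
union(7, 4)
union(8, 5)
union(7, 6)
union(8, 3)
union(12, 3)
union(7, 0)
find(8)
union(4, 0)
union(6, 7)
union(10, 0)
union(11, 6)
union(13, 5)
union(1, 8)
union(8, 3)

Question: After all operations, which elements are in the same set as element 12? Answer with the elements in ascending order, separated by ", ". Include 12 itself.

Answer: 0, 1, 2, 3, 4, 5, 6, 7, 8, 9, 10, 11, 12, 13

Derivation:
Step 1: union(12, 1) -> merged; set of 12 now {1, 12}
Step 2: union(1, 4) -> merged; set of 1 now {1, 4, 12}
Step 3: union(4, 2) -> merged; set of 4 now {1, 2, 4, 12}
Step 4: union(5, 0) -> merged; set of 5 now {0, 5}
Step 5: union(2, 3) -> merged; set of 2 now {1, 2, 3, 4, 12}
Step 6: union(2, 10) -> merged; set of 2 now {1, 2, 3, 4, 10, 12}
Step 7: union(9, 7) -> merged; set of 9 now {7, 9}
Step 8: union(7, 4) -> merged; set of 7 now {1, 2, 3, 4, 7, 9, 10, 12}
Step 9: union(8, 5) -> merged; set of 8 now {0, 5, 8}
Step 10: union(7, 6) -> merged; set of 7 now {1, 2, 3, 4, 6, 7, 9, 10, 12}
Step 11: union(8, 3) -> merged; set of 8 now {0, 1, 2, 3, 4, 5, 6, 7, 8, 9, 10, 12}
Step 12: union(12, 3) -> already same set; set of 12 now {0, 1, 2, 3, 4, 5, 6, 7, 8, 9, 10, 12}
Step 13: union(7, 0) -> already same set; set of 7 now {0, 1, 2, 3, 4, 5, 6, 7, 8, 9, 10, 12}
Step 14: find(8) -> no change; set of 8 is {0, 1, 2, 3, 4, 5, 6, 7, 8, 9, 10, 12}
Step 15: union(4, 0) -> already same set; set of 4 now {0, 1, 2, 3, 4, 5, 6, 7, 8, 9, 10, 12}
Step 16: union(6, 7) -> already same set; set of 6 now {0, 1, 2, 3, 4, 5, 6, 7, 8, 9, 10, 12}
Step 17: union(10, 0) -> already same set; set of 10 now {0, 1, 2, 3, 4, 5, 6, 7, 8, 9, 10, 12}
Step 18: union(11, 6) -> merged; set of 11 now {0, 1, 2, 3, 4, 5, 6, 7, 8, 9, 10, 11, 12}
Step 19: union(13, 5) -> merged; set of 13 now {0, 1, 2, 3, 4, 5, 6, 7, 8, 9, 10, 11, 12, 13}
Step 20: union(1, 8) -> already same set; set of 1 now {0, 1, 2, 3, 4, 5, 6, 7, 8, 9, 10, 11, 12, 13}
Step 21: union(8, 3) -> already same set; set of 8 now {0, 1, 2, 3, 4, 5, 6, 7, 8, 9, 10, 11, 12, 13}
Component of 12: {0, 1, 2, 3, 4, 5, 6, 7, 8, 9, 10, 11, 12, 13}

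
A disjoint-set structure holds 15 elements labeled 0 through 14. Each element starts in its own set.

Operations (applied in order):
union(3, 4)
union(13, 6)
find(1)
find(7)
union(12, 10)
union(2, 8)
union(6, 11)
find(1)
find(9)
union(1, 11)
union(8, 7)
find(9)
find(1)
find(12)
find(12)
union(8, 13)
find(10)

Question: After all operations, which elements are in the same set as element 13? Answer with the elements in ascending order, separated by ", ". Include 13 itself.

Answer: 1, 2, 6, 7, 8, 11, 13

Derivation:
Step 1: union(3, 4) -> merged; set of 3 now {3, 4}
Step 2: union(13, 6) -> merged; set of 13 now {6, 13}
Step 3: find(1) -> no change; set of 1 is {1}
Step 4: find(7) -> no change; set of 7 is {7}
Step 5: union(12, 10) -> merged; set of 12 now {10, 12}
Step 6: union(2, 8) -> merged; set of 2 now {2, 8}
Step 7: union(6, 11) -> merged; set of 6 now {6, 11, 13}
Step 8: find(1) -> no change; set of 1 is {1}
Step 9: find(9) -> no change; set of 9 is {9}
Step 10: union(1, 11) -> merged; set of 1 now {1, 6, 11, 13}
Step 11: union(8, 7) -> merged; set of 8 now {2, 7, 8}
Step 12: find(9) -> no change; set of 9 is {9}
Step 13: find(1) -> no change; set of 1 is {1, 6, 11, 13}
Step 14: find(12) -> no change; set of 12 is {10, 12}
Step 15: find(12) -> no change; set of 12 is {10, 12}
Step 16: union(8, 13) -> merged; set of 8 now {1, 2, 6, 7, 8, 11, 13}
Step 17: find(10) -> no change; set of 10 is {10, 12}
Component of 13: {1, 2, 6, 7, 8, 11, 13}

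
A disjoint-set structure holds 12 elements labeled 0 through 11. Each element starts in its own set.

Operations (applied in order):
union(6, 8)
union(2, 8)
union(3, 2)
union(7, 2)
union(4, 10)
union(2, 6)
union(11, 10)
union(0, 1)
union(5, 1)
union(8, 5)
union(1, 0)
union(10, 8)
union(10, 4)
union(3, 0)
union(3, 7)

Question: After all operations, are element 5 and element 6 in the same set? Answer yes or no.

Step 1: union(6, 8) -> merged; set of 6 now {6, 8}
Step 2: union(2, 8) -> merged; set of 2 now {2, 6, 8}
Step 3: union(3, 2) -> merged; set of 3 now {2, 3, 6, 8}
Step 4: union(7, 2) -> merged; set of 7 now {2, 3, 6, 7, 8}
Step 5: union(4, 10) -> merged; set of 4 now {4, 10}
Step 6: union(2, 6) -> already same set; set of 2 now {2, 3, 6, 7, 8}
Step 7: union(11, 10) -> merged; set of 11 now {4, 10, 11}
Step 8: union(0, 1) -> merged; set of 0 now {0, 1}
Step 9: union(5, 1) -> merged; set of 5 now {0, 1, 5}
Step 10: union(8, 5) -> merged; set of 8 now {0, 1, 2, 3, 5, 6, 7, 8}
Step 11: union(1, 0) -> already same set; set of 1 now {0, 1, 2, 3, 5, 6, 7, 8}
Step 12: union(10, 8) -> merged; set of 10 now {0, 1, 2, 3, 4, 5, 6, 7, 8, 10, 11}
Step 13: union(10, 4) -> already same set; set of 10 now {0, 1, 2, 3, 4, 5, 6, 7, 8, 10, 11}
Step 14: union(3, 0) -> already same set; set of 3 now {0, 1, 2, 3, 4, 5, 6, 7, 8, 10, 11}
Step 15: union(3, 7) -> already same set; set of 3 now {0, 1, 2, 3, 4, 5, 6, 7, 8, 10, 11}
Set of 5: {0, 1, 2, 3, 4, 5, 6, 7, 8, 10, 11}; 6 is a member.

Answer: yes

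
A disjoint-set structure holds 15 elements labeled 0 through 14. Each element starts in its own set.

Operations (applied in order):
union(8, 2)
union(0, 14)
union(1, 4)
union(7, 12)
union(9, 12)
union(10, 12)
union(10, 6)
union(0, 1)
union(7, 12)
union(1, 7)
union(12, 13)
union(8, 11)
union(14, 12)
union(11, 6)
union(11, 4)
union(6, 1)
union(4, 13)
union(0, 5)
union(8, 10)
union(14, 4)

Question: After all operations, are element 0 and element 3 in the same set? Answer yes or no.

Answer: no

Derivation:
Step 1: union(8, 2) -> merged; set of 8 now {2, 8}
Step 2: union(0, 14) -> merged; set of 0 now {0, 14}
Step 3: union(1, 4) -> merged; set of 1 now {1, 4}
Step 4: union(7, 12) -> merged; set of 7 now {7, 12}
Step 5: union(9, 12) -> merged; set of 9 now {7, 9, 12}
Step 6: union(10, 12) -> merged; set of 10 now {7, 9, 10, 12}
Step 7: union(10, 6) -> merged; set of 10 now {6, 7, 9, 10, 12}
Step 8: union(0, 1) -> merged; set of 0 now {0, 1, 4, 14}
Step 9: union(7, 12) -> already same set; set of 7 now {6, 7, 9, 10, 12}
Step 10: union(1, 7) -> merged; set of 1 now {0, 1, 4, 6, 7, 9, 10, 12, 14}
Step 11: union(12, 13) -> merged; set of 12 now {0, 1, 4, 6, 7, 9, 10, 12, 13, 14}
Step 12: union(8, 11) -> merged; set of 8 now {2, 8, 11}
Step 13: union(14, 12) -> already same set; set of 14 now {0, 1, 4, 6, 7, 9, 10, 12, 13, 14}
Step 14: union(11, 6) -> merged; set of 11 now {0, 1, 2, 4, 6, 7, 8, 9, 10, 11, 12, 13, 14}
Step 15: union(11, 4) -> already same set; set of 11 now {0, 1, 2, 4, 6, 7, 8, 9, 10, 11, 12, 13, 14}
Step 16: union(6, 1) -> already same set; set of 6 now {0, 1, 2, 4, 6, 7, 8, 9, 10, 11, 12, 13, 14}
Step 17: union(4, 13) -> already same set; set of 4 now {0, 1, 2, 4, 6, 7, 8, 9, 10, 11, 12, 13, 14}
Step 18: union(0, 5) -> merged; set of 0 now {0, 1, 2, 4, 5, 6, 7, 8, 9, 10, 11, 12, 13, 14}
Step 19: union(8, 10) -> already same set; set of 8 now {0, 1, 2, 4, 5, 6, 7, 8, 9, 10, 11, 12, 13, 14}
Step 20: union(14, 4) -> already same set; set of 14 now {0, 1, 2, 4, 5, 6, 7, 8, 9, 10, 11, 12, 13, 14}
Set of 0: {0, 1, 2, 4, 5, 6, 7, 8, 9, 10, 11, 12, 13, 14}; 3 is not a member.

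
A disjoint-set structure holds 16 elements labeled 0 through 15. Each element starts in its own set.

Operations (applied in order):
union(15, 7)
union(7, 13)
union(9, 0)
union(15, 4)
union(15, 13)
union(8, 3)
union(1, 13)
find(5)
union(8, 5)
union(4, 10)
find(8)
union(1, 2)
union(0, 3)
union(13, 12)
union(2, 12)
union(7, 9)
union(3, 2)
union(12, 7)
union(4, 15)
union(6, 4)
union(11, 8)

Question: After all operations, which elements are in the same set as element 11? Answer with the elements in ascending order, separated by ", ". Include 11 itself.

Answer: 0, 1, 2, 3, 4, 5, 6, 7, 8, 9, 10, 11, 12, 13, 15

Derivation:
Step 1: union(15, 7) -> merged; set of 15 now {7, 15}
Step 2: union(7, 13) -> merged; set of 7 now {7, 13, 15}
Step 3: union(9, 0) -> merged; set of 9 now {0, 9}
Step 4: union(15, 4) -> merged; set of 15 now {4, 7, 13, 15}
Step 5: union(15, 13) -> already same set; set of 15 now {4, 7, 13, 15}
Step 6: union(8, 3) -> merged; set of 8 now {3, 8}
Step 7: union(1, 13) -> merged; set of 1 now {1, 4, 7, 13, 15}
Step 8: find(5) -> no change; set of 5 is {5}
Step 9: union(8, 5) -> merged; set of 8 now {3, 5, 8}
Step 10: union(4, 10) -> merged; set of 4 now {1, 4, 7, 10, 13, 15}
Step 11: find(8) -> no change; set of 8 is {3, 5, 8}
Step 12: union(1, 2) -> merged; set of 1 now {1, 2, 4, 7, 10, 13, 15}
Step 13: union(0, 3) -> merged; set of 0 now {0, 3, 5, 8, 9}
Step 14: union(13, 12) -> merged; set of 13 now {1, 2, 4, 7, 10, 12, 13, 15}
Step 15: union(2, 12) -> already same set; set of 2 now {1, 2, 4, 7, 10, 12, 13, 15}
Step 16: union(7, 9) -> merged; set of 7 now {0, 1, 2, 3, 4, 5, 7, 8, 9, 10, 12, 13, 15}
Step 17: union(3, 2) -> already same set; set of 3 now {0, 1, 2, 3, 4, 5, 7, 8, 9, 10, 12, 13, 15}
Step 18: union(12, 7) -> already same set; set of 12 now {0, 1, 2, 3, 4, 5, 7, 8, 9, 10, 12, 13, 15}
Step 19: union(4, 15) -> already same set; set of 4 now {0, 1, 2, 3, 4, 5, 7, 8, 9, 10, 12, 13, 15}
Step 20: union(6, 4) -> merged; set of 6 now {0, 1, 2, 3, 4, 5, 6, 7, 8, 9, 10, 12, 13, 15}
Step 21: union(11, 8) -> merged; set of 11 now {0, 1, 2, 3, 4, 5, 6, 7, 8, 9, 10, 11, 12, 13, 15}
Component of 11: {0, 1, 2, 3, 4, 5, 6, 7, 8, 9, 10, 11, 12, 13, 15}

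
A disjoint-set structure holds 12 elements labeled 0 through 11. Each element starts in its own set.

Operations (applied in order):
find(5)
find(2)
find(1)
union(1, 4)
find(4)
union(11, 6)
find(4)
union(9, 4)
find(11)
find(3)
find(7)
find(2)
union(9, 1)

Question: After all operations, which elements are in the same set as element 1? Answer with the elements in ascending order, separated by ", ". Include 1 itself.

Answer: 1, 4, 9

Derivation:
Step 1: find(5) -> no change; set of 5 is {5}
Step 2: find(2) -> no change; set of 2 is {2}
Step 3: find(1) -> no change; set of 1 is {1}
Step 4: union(1, 4) -> merged; set of 1 now {1, 4}
Step 5: find(4) -> no change; set of 4 is {1, 4}
Step 6: union(11, 6) -> merged; set of 11 now {6, 11}
Step 7: find(4) -> no change; set of 4 is {1, 4}
Step 8: union(9, 4) -> merged; set of 9 now {1, 4, 9}
Step 9: find(11) -> no change; set of 11 is {6, 11}
Step 10: find(3) -> no change; set of 3 is {3}
Step 11: find(7) -> no change; set of 7 is {7}
Step 12: find(2) -> no change; set of 2 is {2}
Step 13: union(9, 1) -> already same set; set of 9 now {1, 4, 9}
Component of 1: {1, 4, 9}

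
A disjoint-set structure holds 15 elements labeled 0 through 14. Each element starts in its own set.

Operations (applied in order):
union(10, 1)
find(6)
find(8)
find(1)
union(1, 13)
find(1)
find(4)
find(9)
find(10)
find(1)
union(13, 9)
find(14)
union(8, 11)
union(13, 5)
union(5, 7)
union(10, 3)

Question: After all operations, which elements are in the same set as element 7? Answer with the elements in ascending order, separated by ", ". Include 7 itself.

Step 1: union(10, 1) -> merged; set of 10 now {1, 10}
Step 2: find(6) -> no change; set of 6 is {6}
Step 3: find(8) -> no change; set of 8 is {8}
Step 4: find(1) -> no change; set of 1 is {1, 10}
Step 5: union(1, 13) -> merged; set of 1 now {1, 10, 13}
Step 6: find(1) -> no change; set of 1 is {1, 10, 13}
Step 7: find(4) -> no change; set of 4 is {4}
Step 8: find(9) -> no change; set of 9 is {9}
Step 9: find(10) -> no change; set of 10 is {1, 10, 13}
Step 10: find(1) -> no change; set of 1 is {1, 10, 13}
Step 11: union(13, 9) -> merged; set of 13 now {1, 9, 10, 13}
Step 12: find(14) -> no change; set of 14 is {14}
Step 13: union(8, 11) -> merged; set of 8 now {8, 11}
Step 14: union(13, 5) -> merged; set of 13 now {1, 5, 9, 10, 13}
Step 15: union(5, 7) -> merged; set of 5 now {1, 5, 7, 9, 10, 13}
Step 16: union(10, 3) -> merged; set of 10 now {1, 3, 5, 7, 9, 10, 13}
Component of 7: {1, 3, 5, 7, 9, 10, 13}

Answer: 1, 3, 5, 7, 9, 10, 13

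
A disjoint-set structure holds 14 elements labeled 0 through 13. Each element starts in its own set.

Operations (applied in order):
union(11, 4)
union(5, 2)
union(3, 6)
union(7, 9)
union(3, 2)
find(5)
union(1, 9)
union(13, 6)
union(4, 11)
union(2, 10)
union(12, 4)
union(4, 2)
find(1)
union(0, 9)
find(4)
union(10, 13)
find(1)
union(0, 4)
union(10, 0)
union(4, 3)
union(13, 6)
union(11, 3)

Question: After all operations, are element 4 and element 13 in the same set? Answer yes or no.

Answer: yes

Derivation:
Step 1: union(11, 4) -> merged; set of 11 now {4, 11}
Step 2: union(5, 2) -> merged; set of 5 now {2, 5}
Step 3: union(3, 6) -> merged; set of 3 now {3, 6}
Step 4: union(7, 9) -> merged; set of 7 now {7, 9}
Step 5: union(3, 2) -> merged; set of 3 now {2, 3, 5, 6}
Step 6: find(5) -> no change; set of 5 is {2, 3, 5, 6}
Step 7: union(1, 9) -> merged; set of 1 now {1, 7, 9}
Step 8: union(13, 6) -> merged; set of 13 now {2, 3, 5, 6, 13}
Step 9: union(4, 11) -> already same set; set of 4 now {4, 11}
Step 10: union(2, 10) -> merged; set of 2 now {2, 3, 5, 6, 10, 13}
Step 11: union(12, 4) -> merged; set of 12 now {4, 11, 12}
Step 12: union(4, 2) -> merged; set of 4 now {2, 3, 4, 5, 6, 10, 11, 12, 13}
Step 13: find(1) -> no change; set of 1 is {1, 7, 9}
Step 14: union(0, 9) -> merged; set of 0 now {0, 1, 7, 9}
Step 15: find(4) -> no change; set of 4 is {2, 3, 4, 5, 6, 10, 11, 12, 13}
Step 16: union(10, 13) -> already same set; set of 10 now {2, 3, 4, 5, 6, 10, 11, 12, 13}
Step 17: find(1) -> no change; set of 1 is {0, 1, 7, 9}
Step 18: union(0, 4) -> merged; set of 0 now {0, 1, 2, 3, 4, 5, 6, 7, 9, 10, 11, 12, 13}
Step 19: union(10, 0) -> already same set; set of 10 now {0, 1, 2, 3, 4, 5, 6, 7, 9, 10, 11, 12, 13}
Step 20: union(4, 3) -> already same set; set of 4 now {0, 1, 2, 3, 4, 5, 6, 7, 9, 10, 11, 12, 13}
Step 21: union(13, 6) -> already same set; set of 13 now {0, 1, 2, 3, 4, 5, 6, 7, 9, 10, 11, 12, 13}
Step 22: union(11, 3) -> already same set; set of 11 now {0, 1, 2, 3, 4, 5, 6, 7, 9, 10, 11, 12, 13}
Set of 4: {0, 1, 2, 3, 4, 5, 6, 7, 9, 10, 11, 12, 13}; 13 is a member.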